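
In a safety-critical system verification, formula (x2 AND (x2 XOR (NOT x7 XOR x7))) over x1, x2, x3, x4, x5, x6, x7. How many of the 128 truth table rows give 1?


Formula: (x2 AND (x2 XOR (NOT x7 XOR x7))) over 7 vars (128 rows)
Evaluate each row (x1, x2, x3, x4, x5, x6, x7 as bits, MSB first):
  row 0 [0000000]: (0 AND (0 XOR (NOT 0 XOR 0))) -> 0
  row 1 [0000001]: (0 AND (0 XOR (NOT 1 XOR 1))) -> 0
  row 2 [0000010]: (0 AND (0 XOR (NOT 0 XOR 0))) -> 0
  row 3 [0000011]: (0 AND (0 XOR (NOT 1 XOR 1))) -> 0
  row 4 [0000100]: (0 AND (0 XOR (NOT 0 XOR 0))) -> 0
  (every remaining row is evaluated the same way; all 128 results are listed next)
Full result column, 8 rows per line (x1,x2,x3,x4 fixed per line; x5,x6,x7 runs 000..111 left to right):
  rows 0-7 [x1,x2,x3,x4=0000]: 00000000  (ones: 0)
  rows 8-15 [x1,x2,x3,x4=0001]: 00000000  (ones: 0)
  rows 16-23 [x1,x2,x3,x4=0010]: 00000000  (ones: 0)
  rows 24-31 [x1,x2,x3,x4=0011]: 00000000  (ones: 0)
  rows 32-39 [x1,x2,x3,x4=0100]: 00000000  (ones: 0)
  rows 40-47 [x1,x2,x3,x4=0101]: 00000000  (ones: 0)
  rows 48-55 [x1,x2,x3,x4=0110]: 00000000  (ones: 0)
  rows 56-63 [x1,x2,x3,x4=0111]: 00000000  (ones: 0)
  rows 64-71 [x1,x2,x3,x4=1000]: 00000000  (ones: 0)
  rows 72-79 [x1,x2,x3,x4=1001]: 00000000  (ones: 0)
  rows 80-87 [x1,x2,x3,x4=1010]: 00000000  (ones: 0)
  rows 88-95 [x1,x2,x3,x4=1011]: 00000000  (ones: 0)
  rows 96-103 [x1,x2,x3,x4=1100]: 00000000  (ones: 0)
  rows 104-111 [x1,x2,x3,x4=1101]: 00000000  (ones: 0)
  rows 112-119 [x1,x2,x3,x4=1110]: 00000000  (ones: 0)
  rows 120-127 [x1,x2,x3,x4=1111]: 00000000  (ones: 0)
Count of 1-rows = 0+0+0+0+0+0+0+0+0+0+0+0+0+0+0+0 = 0

0


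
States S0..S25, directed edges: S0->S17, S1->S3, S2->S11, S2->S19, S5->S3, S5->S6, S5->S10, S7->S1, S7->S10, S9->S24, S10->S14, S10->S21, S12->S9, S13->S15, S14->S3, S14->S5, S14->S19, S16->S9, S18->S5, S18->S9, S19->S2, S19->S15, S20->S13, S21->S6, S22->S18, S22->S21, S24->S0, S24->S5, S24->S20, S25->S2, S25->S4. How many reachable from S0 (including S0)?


BFS from S0:
  layer 0: {S0}
  layer 1: {S17}
Reachable set: {S0, S17}
Count = 2

2


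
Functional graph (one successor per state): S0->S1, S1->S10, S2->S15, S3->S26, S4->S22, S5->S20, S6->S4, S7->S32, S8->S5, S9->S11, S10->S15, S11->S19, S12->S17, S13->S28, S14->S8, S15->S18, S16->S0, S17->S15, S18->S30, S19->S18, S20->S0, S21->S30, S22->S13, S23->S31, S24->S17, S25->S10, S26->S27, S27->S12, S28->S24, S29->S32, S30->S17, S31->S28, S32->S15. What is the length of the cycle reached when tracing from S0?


Trace from S0 until a state repeats:
  S0 -> S1 -> S10 -> S15 -> S18 -> S30 -> S17 -> S15
S15 first seen at step 3, revisited at step 7.
Cycle length = 7 - 3 = 4

4


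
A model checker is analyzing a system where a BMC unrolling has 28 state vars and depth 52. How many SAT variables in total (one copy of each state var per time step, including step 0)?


BMC unrolls to depth k, creating one copy of each state var for steps 0..k.
Step count = 52 + 1 = 53 (steps 0 through 52)
Vars per step = 28
Total = 28 * 53 = 1484

1484


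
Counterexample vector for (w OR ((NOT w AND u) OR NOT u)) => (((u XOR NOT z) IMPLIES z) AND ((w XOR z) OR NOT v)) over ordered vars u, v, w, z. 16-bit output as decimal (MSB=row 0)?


F1 = (w OR ((NOT w AND u) OR NOT u))
F2 = (((u XOR NOT z) IMPLIES z) AND ((w XOR z) OR NOT v))
Counterexample to F1=>F2 is where F1=1 and F2=0.
Evaluate each row (bits = u,v,w,z, MSB first):
  row 0 [0000]: F1=1 F2=0 -> F1&~F2 -> 1
  row 1 [0001]: F1=1 F2=1 -> F1&~F2 -> 0
  row 2 [0010]: F1=1 F2=0 -> F1&~F2 -> 1
  row 3 [0011]: F1=1 F2=1 -> F1&~F2 -> 0
  row 4 [0100]: F1=1 F2=0 -> F1&~F2 -> 1
  row 5 [0101]: F1=1 F2=1 -> F1&~F2 -> 0
  row 6 [0110]: F1=1 F2=0 -> F1&~F2 -> 1
  row 7 [0111]: F1=1 F2=0 -> F1&~F2 -> 1
  row 8 [1000]: F1=1 F2=1 -> F1&~F2 -> 0
  row 9 [1001]: F1=1 F2=1 -> F1&~F2 -> 0
  row 10 [1010]: F1=1 F2=1 -> F1&~F2 -> 0
  row 11 [1011]: F1=1 F2=1 -> F1&~F2 -> 0
  row 12 [1100]: F1=1 F2=0 -> F1&~F2 -> 1
  row 13 [1101]: F1=1 F2=1 -> F1&~F2 -> 0
  row 14 [1110]: F1=1 F2=1 -> F1&~F2 -> 0
  row 15 [1111]: F1=1 F2=0 -> F1&~F2 -> 1
Full result column, 4 rows per line (u,v fixed per line; w,z runs 00..11 left to right):
  rows 0-3 [u,v=00]: 1010  = hex A
  rows 4-7 [u,v=01]: 1011  = hex B
  rows 8-11 [u,v=10]: 0000  = hex 0
  rows 12-15 [u,v=11]: 1001  = hex 9
Counterexample vector (row 0 .. row 15) = 1010101100001001
Output column grouped in 4s = 1010 1011 0000 1001 = 0xAB09
Convert to decimal digit by digit (value = value*16 + digit):
  A -> 10
  10*16 + 11 (B) = 171
  171*16 + 0 = 2736
  2736*16 + 9 = 43785
Decimal = 43785

43785


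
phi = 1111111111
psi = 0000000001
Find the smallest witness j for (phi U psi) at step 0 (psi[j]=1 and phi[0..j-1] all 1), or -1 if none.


(phi U psi) at 0: need smallest j with psi[j]=1 and phi[i]=1 for all i in [0,j).
Scan from step 0:
  step 0: phi=1, psi=0 -> continue
  step 1: phi=1, psi=0 -> continue
  step 2: phi=1, psi=0 -> continue
  step 3: phi=1, psi=0 -> continue
  step 9: psi=1 and phi held for [0,9) -> witness found
Witness step = 9

9


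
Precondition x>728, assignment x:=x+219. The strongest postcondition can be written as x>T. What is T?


Formula: sp(P, x:=E) = exists old_x. (x = E[old_x/x]) AND P[old_x/x] (old_x is the value of x before the assignment; eliminate old_x by solving x = E[old_x/x] for old_x)
Step 1: Precondition P: x>728, i.e. old_x > 728
Step 2: Assignment gives x = old_x + 219, so old_x = x - 219
Step 3: Substitute into P: x - 219 > 728
Step 4: Simplify: x > 728+219 = 947

947


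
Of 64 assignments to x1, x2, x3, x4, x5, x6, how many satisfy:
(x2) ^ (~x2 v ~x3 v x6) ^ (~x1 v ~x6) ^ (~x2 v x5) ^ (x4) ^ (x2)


CNF with 6 clauses over 6 vars (64 assignments).
An assignment satisfies CNF iff every clause has >=1 true literal.
Check each row (bits = x1,x2,x3,x4,x5,x6; clause T/F shown):
  row 0 [000000]: clauses=FTTTFF -> 0
  row 1 [000001]: clauses=FTTTFF -> 0
  row 2 [000010]: clauses=FTTTFF -> 0
  row 3 [000011]: clauses=FTTTFF -> 0
  row 4 [000100]: clauses=FTTTTF -> 0
  (every remaining row is evaluated the same way; all 64 results are listed next)
Full result column, 8 rows per line (x1,x2,x3 fixed per line; x4,x5,x6 runs 000..111 left to right):
  rows 0-7 [x1,x2,x3=000]: 00000000  (ones: 0)
  rows 8-15 [x1,x2,x3=001]: 00000000  (ones: 0)
  rows 16-23 [x1,x2,x3=010]: 00000011  (ones: 2)
  rows 24-31 [x1,x2,x3=011]: 00000001  (ones: 1)
  rows 32-39 [x1,x2,x3=100]: 00000000  (ones: 0)
  rows 40-47 [x1,x2,x3=101]: 00000000  (ones: 0)
  rows 48-55 [x1,x2,x3=110]: 00000010  (ones: 1)
  rows 56-63 [x1,x2,x3=111]: 00000000  (ones: 0)
Satisfying assignments = 0+0+2+1+0+0+1+0 = 4

4


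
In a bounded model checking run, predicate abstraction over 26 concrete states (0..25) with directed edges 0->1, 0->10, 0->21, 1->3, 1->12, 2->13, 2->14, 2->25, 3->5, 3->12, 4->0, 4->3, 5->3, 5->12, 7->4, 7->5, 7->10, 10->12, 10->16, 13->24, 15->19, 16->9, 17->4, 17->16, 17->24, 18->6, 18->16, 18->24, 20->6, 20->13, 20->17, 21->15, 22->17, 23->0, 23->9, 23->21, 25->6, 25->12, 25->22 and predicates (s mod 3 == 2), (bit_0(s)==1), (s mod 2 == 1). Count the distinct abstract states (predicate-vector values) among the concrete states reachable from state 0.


BFS from 0:
Concrete reachable: {0, 1, 3, 5, 9, 10, 12, 15, 16, 19, 21}
Abstract via predicates (s mod 3 == 2), (bit_0(s)==1), (s mod 2 == 1):
  (0,0,0) <- {0, 10, 12, 16}
  (0,1,1) <- {1, 3, 9, 15, 19, 21}
  (1,1,1) <- {5}
Distinct abstract states = 3

3


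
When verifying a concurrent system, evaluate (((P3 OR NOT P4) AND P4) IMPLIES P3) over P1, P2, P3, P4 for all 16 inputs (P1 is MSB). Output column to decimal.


Formula: (((P3 OR NOT P4) AND P4) IMPLIES P3) over P1, P2, P3, P4 (16 rows)
Evaluate each row (bits = P1,P2,P3,P4, MSB first):
  row 0 [0000]: (((0 OR NOT 0) AND 0) IMPLIES 0) -> 1
  row 1 [0001]: (((0 OR NOT 1) AND 1) IMPLIES 0) -> 1
  row 2 [0010]: (((1 OR NOT 0) AND 0) IMPLIES 1) -> 1
  row 3 [0011]: (((1 OR NOT 1) AND 1) IMPLIES 1) -> 1
  row 4 [0100]: (((0 OR NOT 0) AND 0) IMPLIES 0) -> 1
  row 5 [0101]: (((0 OR NOT 1) AND 1) IMPLIES 0) -> 1
  row 6 [0110]: (((1 OR NOT 0) AND 0) IMPLIES 1) -> 1
  row 7 [0111]: (((1 OR NOT 1) AND 1) IMPLIES 1) -> 1
  row 8 [1000]: (((0 OR NOT 0) AND 0) IMPLIES 0) -> 1
  row 9 [1001]: (((0 OR NOT 1) AND 1) IMPLIES 0) -> 1
  row 10 [1010]: (((1 OR NOT 0) AND 0) IMPLIES 1) -> 1
  row 11 [1011]: (((1 OR NOT 1) AND 1) IMPLIES 1) -> 1
  row 12 [1100]: (((0 OR NOT 0) AND 0) IMPLIES 0) -> 1
  row 13 [1101]: (((0 OR NOT 1) AND 1) IMPLIES 0) -> 1
  row 14 [1110]: (((1 OR NOT 0) AND 0) IMPLIES 1) -> 1
  row 15 [1111]: (((1 OR NOT 1) AND 1) IMPLIES 1) -> 1
Full result column, 4 rows per line (P1,P2 fixed per line; P3,P4 runs 00..11 left to right):
  rows 0-3 [P1,P2=00]: 1111  = hex F
  rows 4-7 [P1,P2=01]: 1111  = hex F
  rows 8-11 [P1,P2=10]: 1111  = hex F
  rows 12-15 [P1,P2=11]: 1111  = hex F
Output column (row 0 .. row 15) = 1111111111111111
Output column grouped in 4s = 1111 1111 1111 1111 = 0xFFFF
Convert to decimal digit by digit (value = value*16 + digit):
  F -> 15
  15*16 + 15 (F) = 255
  255*16 + 15 (F) = 4095
  4095*16 + 15 (F) = 65535
Decimal = 65535

65535


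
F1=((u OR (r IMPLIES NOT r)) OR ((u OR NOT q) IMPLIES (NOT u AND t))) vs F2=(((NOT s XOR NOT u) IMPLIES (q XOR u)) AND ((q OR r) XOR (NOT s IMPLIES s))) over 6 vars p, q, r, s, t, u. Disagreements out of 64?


F1 = ((u OR (r IMPLIES NOT r)) OR ((u OR NOT q) IMPLIES (NOT u AND t)))
F2 = (((NOT s XOR NOT u) IMPLIES (q XOR u)) AND ((q OR r) XOR (NOT s IMPLIES s)))
Evaluate both on each of 64 rows (bits = p,q,r,s,t,u):
  row 0 [000000]: F1=1 F2=0 (differ) -> 1
  row 1 [000001]: F1=1 F2=0 (differ) -> 1
  row 2 [000010]: F1=1 F2=0 (differ) -> 1
  row 3 [000011]: F1=1 F2=0 (differ) -> 1
  row 4 [000100]: F1=1 F2=0 (differ) -> 1
  (every remaining row is evaluated the same way; all 64 results are listed next)
Full result column, 8 rows per line (p,q,r fixed per line; s,t,u runs 000..111 left to right):
  rows 0-7 [p,q,r=000]: 11111010  (ones: 6)
  rows 8-15 [p,q,r=001]: 10000111  (ones: 4)
  rows 16-23 [p,q,r=010]: 01011111  (ones: 6)
  rows 24-31 [p,q,r=011]: 01011111  (ones: 6)
  rows 32-39 [p,q,r=100]: 11111010  (ones: 6)
  rows 40-47 [p,q,r=101]: 10000111  (ones: 4)
  rows 48-55 [p,q,r=110]: 01011111  (ones: 6)
  rows 56-63 [p,q,r=111]: 01011111  (ones: 6)
Disagreements = 6+4+6+6+6+4+6+6 = 44

44


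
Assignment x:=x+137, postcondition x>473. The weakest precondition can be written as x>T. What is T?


Formula: wp(x:=E, P) = P[E/x] (substitute E for x in postcondition)
Step 1: Postcondition: x>473
Step 2: Substitute x+137 for x: x+137>473
Step 3: Solve for x: x > 473-137 = 336

336


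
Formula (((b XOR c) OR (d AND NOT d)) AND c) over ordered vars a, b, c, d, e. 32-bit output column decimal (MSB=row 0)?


Formula: (((b XOR c) OR (d AND NOT d)) AND c) over a, b, c, d, e (32 rows)
Evaluate each row (bits = a,b,c,d,e, MSB first):
  row 0 [00000]: (((0 XOR 0) OR (0 AND NOT 0)) AND 0) -> 0
  row 1 [00001]: (((0 XOR 0) OR (0 AND NOT 0)) AND 0) -> 0
  row 2 [00010]: (((0 XOR 0) OR (1 AND NOT 1)) AND 0) -> 0
  row 3 [00011]: (((0 XOR 0) OR (1 AND NOT 1)) AND 0) -> 0
  row 4 [00100]: (((0 XOR 1) OR (0 AND NOT 0)) AND 1) -> 1
  row 5 [00101]: (((0 XOR 1) OR (0 AND NOT 0)) AND 1) -> 1
  row 6 [00110]: (((0 XOR 1) OR (1 AND NOT 1)) AND 1) -> 1
  row 7 [00111]: (((0 XOR 1) OR (1 AND NOT 1)) AND 1) -> 1
  row 8 [01000]: (((1 XOR 0) OR (0 AND NOT 0)) AND 0) -> 0
  row 9 [01001]: (((1 XOR 0) OR (0 AND NOT 0)) AND 0) -> 0
  row 10 [01010]: (((1 XOR 0) OR (1 AND NOT 1)) AND 0) -> 0
  row 11 [01011]: (((1 XOR 0) OR (1 AND NOT 1)) AND 0) -> 0
  row 12 [01100]: (((1 XOR 1) OR (0 AND NOT 0)) AND 1) -> 0
  row 13 [01101]: (((1 XOR 1) OR (0 AND NOT 0)) AND 1) -> 0
  row 14 [01110]: (((1 XOR 1) OR (1 AND NOT 1)) AND 1) -> 0
  row 15 [01111]: (((1 XOR 1) OR (1 AND NOT 1)) AND 1) -> 0
  row 16 [10000]: (((0 XOR 0) OR (0 AND NOT 0)) AND 0) -> 0
  row 17 [10001]: (((0 XOR 0) OR (0 AND NOT 0)) AND 0) -> 0
  row 18 [10010]: (((0 XOR 0) OR (1 AND NOT 1)) AND 0) -> 0
  row 19 [10011]: (((0 XOR 0) OR (1 AND NOT 1)) AND 0) -> 0
  row 20 [10100]: (((0 XOR 1) OR (0 AND NOT 0)) AND 1) -> 1
  row 21 [10101]: (((0 XOR 1) OR (0 AND NOT 0)) AND 1) -> 1
  row 22 [10110]: (((0 XOR 1) OR (1 AND NOT 1)) AND 1) -> 1
  row 23 [10111]: (((0 XOR 1) OR (1 AND NOT 1)) AND 1) -> 1
  row 24 [11000]: (((1 XOR 0) OR (0 AND NOT 0)) AND 0) -> 0
  row 25 [11001]: (((1 XOR 0) OR (0 AND NOT 0)) AND 0) -> 0
  row 26 [11010]: (((1 XOR 0) OR (1 AND NOT 1)) AND 0) -> 0
  row 27 [11011]: (((1 XOR 0) OR (1 AND NOT 1)) AND 0) -> 0
  row 28 [11100]: (((1 XOR 1) OR (0 AND NOT 0)) AND 1) -> 0
  row 29 [11101]: (((1 XOR 1) OR (0 AND NOT 0)) AND 1) -> 0
  row 30 [11110]: (((1 XOR 1) OR (1 AND NOT 1)) AND 1) -> 0
  row 31 [11111]: (((1 XOR 1) OR (1 AND NOT 1)) AND 1) -> 0
Full result column, 4 rows per line (a,b,c fixed per line; d,e runs 00..11 left to right):
  rows 0-3 [a,b,c=000]: 0000  = hex 0
  rows 4-7 [a,b,c=001]: 1111  = hex F
  rows 8-11 [a,b,c=010]: 0000  = hex 0
  rows 12-15 [a,b,c=011]: 0000  = hex 0
  rows 16-19 [a,b,c=100]: 0000  = hex 0
  rows 20-23 [a,b,c=101]: 1111  = hex F
  rows 24-27 [a,b,c=110]: 0000  = hex 0
  rows 28-31 [a,b,c=111]: 0000  = hex 0
Output column (row 0 .. row 31) = 00001111000000000000111100000000
Output column grouped in 4s = 0000 1111 0000 0000 0000 1111 0000 0000 = 0x0F000F00
Convert to decimal digit by digit (value = value*16 + digit):
  0 -> 0
  0*16 + 15 (F) = 15
  15*16 + 0 = 240
  240*16 + 0 = 3840
  3840*16 + 0 = 61440
  61440*16 + 15 (F) = 983055
  983055*16 + 0 = 15728880
  15728880*16 + 0 = 251662080
Decimal = 251662080

251662080


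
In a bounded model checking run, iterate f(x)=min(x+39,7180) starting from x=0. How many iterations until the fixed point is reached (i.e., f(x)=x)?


Step 1: x=0, cap=7180, increment=39
Step 2: x grows by 39 each step until capped at 7180; fixed point is x=7180
Step 3: iterations = ceil(7180/39) = 185

185


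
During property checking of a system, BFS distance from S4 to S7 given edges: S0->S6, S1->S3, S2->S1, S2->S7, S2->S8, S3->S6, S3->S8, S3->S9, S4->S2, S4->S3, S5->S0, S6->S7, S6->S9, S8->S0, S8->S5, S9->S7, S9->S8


BFS layer-by-layer from S4:
  dist 0: {S4}
  dist 1: {S2, S3}
  dist 2: {S1, S6, S7, S8, S9}
  -> S7 reached at distance 2
Shortest path length = 2

2


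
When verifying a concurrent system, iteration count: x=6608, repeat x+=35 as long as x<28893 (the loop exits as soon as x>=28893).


Step 1: x goes from 6608 toward 28893 by 35; the body runs while x<28893, so iterations = ceil((bound-start)/step)
Step 2: Distance=22285
Step 3: ceil(22285/35)=637

637


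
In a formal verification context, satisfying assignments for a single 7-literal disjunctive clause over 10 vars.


Step 1: Total=2^10=1024
Step 2: Unsat when all 7 false: 2^3=8
Step 3: Sat=1024-8=1016

1016


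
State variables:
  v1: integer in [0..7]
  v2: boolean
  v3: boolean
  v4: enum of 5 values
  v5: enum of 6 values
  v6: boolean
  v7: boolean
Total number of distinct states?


State space = product of domain sizes of all variables.
Domain sizes:
  v1 (integer in [0..7]): 8
  v2 (boolean): 2
  v3 (boolean): 2
  v4 (enum of 5 values): 5
  v5 (enum of 6 values): 6
  v6 (boolean): 2
  v7 (boolean): 2
Product = 8 * 2 * 2 * 5 * 6 * 2 * 2 = 3840

3840


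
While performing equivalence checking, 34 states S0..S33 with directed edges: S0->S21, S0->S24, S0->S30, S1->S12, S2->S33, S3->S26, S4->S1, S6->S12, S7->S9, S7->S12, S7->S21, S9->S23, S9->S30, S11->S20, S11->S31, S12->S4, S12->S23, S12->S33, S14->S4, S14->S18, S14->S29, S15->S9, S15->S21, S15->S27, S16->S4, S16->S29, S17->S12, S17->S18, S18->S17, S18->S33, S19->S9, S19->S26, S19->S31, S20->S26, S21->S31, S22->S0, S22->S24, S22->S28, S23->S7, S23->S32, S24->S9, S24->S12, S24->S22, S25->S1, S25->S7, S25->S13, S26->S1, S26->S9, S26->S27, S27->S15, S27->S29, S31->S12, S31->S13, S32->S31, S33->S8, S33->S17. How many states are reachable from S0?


BFS from S0:
  layer 0: {S0}
  layer 1: {S21, S24, S30}
  layer 2: {S9, S12, S22, S31}
  layer 3: {S4, S13, S23, S28, S33}
  layer 4: {S1, S7, S8, S17, S32}
  layer 5: {S18}
Reachable set: {S0, S1, S4, S7, S8, S9, S12, S13, S17, S18, S21, S22, S23, S24, S28, S30, S31, S32, S33}
Count = 19

19


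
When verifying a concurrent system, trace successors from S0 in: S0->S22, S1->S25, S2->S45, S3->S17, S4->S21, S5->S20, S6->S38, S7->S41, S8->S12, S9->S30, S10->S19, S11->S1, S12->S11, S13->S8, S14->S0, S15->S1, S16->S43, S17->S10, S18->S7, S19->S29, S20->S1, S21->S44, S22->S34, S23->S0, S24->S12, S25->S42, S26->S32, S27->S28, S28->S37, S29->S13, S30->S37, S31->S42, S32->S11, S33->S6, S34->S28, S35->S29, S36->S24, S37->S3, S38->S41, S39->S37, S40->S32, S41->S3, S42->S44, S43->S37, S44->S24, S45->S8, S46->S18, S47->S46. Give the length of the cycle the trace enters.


Trace from S0 until a state repeats:
  S0 -> S22 -> S34 -> S28 -> S37 -> S3 -> S17 -> S10 -> S19 -> S29 -> S13 -> S8 -> S12 -> S11 -> S1 -> S25 -> S42 -> S44 -> S24 -> S12
S12 first seen at step 12, revisited at step 19.
Cycle length = 19 - 12 = 7

7


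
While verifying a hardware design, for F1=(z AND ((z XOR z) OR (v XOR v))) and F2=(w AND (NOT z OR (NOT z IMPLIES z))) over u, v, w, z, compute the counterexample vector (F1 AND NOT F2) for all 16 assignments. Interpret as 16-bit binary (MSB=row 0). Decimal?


F1 = (z AND ((z XOR z) OR (v XOR v)))
F2 = (w AND (NOT z OR (NOT z IMPLIES z)))
Counterexample to F1=>F2 is where F1=1 and F2=0.
Evaluate each row (bits = u,v,w,z, MSB first):
  row 0 [0000]: F1=0 F2=0 -> F1&~F2 -> 0
  row 1 [0001]: F1=0 F2=0 -> F1&~F2 -> 0
  row 2 [0010]: F1=0 F2=1 -> F1&~F2 -> 0
  row 3 [0011]: F1=0 F2=1 -> F1&~F2 -> 0
  row 4 [0100]: F1=0 F2=0 -> F1&~F2 -> 0
  row 5 [0101]: F1=0 F2=0 -> F1&~F2 -> 0
  row 6 [0110]: F1=0 F2=1 -> F1&~F2 -> 0
  row 7 [0111]: F1=0 F2=1 -> F1&~F2 -> 0
  row 8 [1000]: F1=0 F2=0 -> F1&~F2 -> 0
  row 9 [1001]: F1=0 F2=0 -> F1&~F2 -> 0
  row 10 [1010]: F1=0 F2=1 -> F1&~F2 -> 0
  row 11 [1011]: F1=0 F2=1 -> F1&~F2 -> 0
  row 12 [1100]: F1=0 F2=0 -> F1&~F2 -> 0
  row 13 [1101]: F1=0 F2=0 -> F1&~F2 -> 0
  row 14 [1110]: F1=0 F2=1 -> F1&~F2 -> 0
  row 15 [1111]: F1=0 F2=1 -> F1&~F2 -> 0
Full result column, 4 rows per line (u,v fixed per line; w,z runs 00..11 left to right):
  rows 0-3 [u,v=00]: 0000  = hex 0
  rows 4-7 [u,v=01]: 0000  = hex 0
  rows 8-11 [u,v=10]: 0000  = hex 0
  rows 12-15 [u,v=11]: 0000  = hex 0
Counterexample vector (row 0 .. row 15) = 0000000000000000
Output column grouped in 4s = 0000 0000 0000 0000 = 0x0000
Convert to decimal digit by digit (value = value*16 + digit):
  0 -> 0
  0*16 + 0 = 0
  0*16 + 0 = 0
  0*16 + 0 = 0
Decimal = 0

0


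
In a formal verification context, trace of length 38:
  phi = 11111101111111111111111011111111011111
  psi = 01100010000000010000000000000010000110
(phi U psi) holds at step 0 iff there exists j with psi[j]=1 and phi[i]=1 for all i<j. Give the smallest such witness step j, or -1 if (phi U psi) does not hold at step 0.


(phi U psi) at 0: need smallest j with psi[j]=1 and phi[i]=1 for all i in [0,j).
Scan from step 0:
  step 0: phi=1, psi=0 -> continue
  step 1: psi=1 and phi held for [0,1) -> witness found
Witness step = 1

1


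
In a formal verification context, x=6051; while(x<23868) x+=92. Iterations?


Step 1: x goes from 6051 toward 23868 by 92; the body runs while x<23868, so iterations = ceil((bound-start)/step)
Step 2: Distance=17817
Step 3: ceil(17817/92)=194

194


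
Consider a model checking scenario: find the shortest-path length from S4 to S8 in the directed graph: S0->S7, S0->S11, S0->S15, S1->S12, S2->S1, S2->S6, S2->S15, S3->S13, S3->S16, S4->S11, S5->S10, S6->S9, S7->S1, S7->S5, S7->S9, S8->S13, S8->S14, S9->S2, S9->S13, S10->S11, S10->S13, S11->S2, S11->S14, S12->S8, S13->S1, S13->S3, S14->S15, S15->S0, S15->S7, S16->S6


BFS layer-by-layer from S4:
  dist 0: {S4}
  dist 1: {S11}
  dist 2: {S2, S14}
  dist 3: {S1, S6, S15}
  dist 4: {S0, S7, S9, S12}
  dist 5: {S5, S8, S13}
  -> S8 reached at distance 5
Shortest path length = 5

5


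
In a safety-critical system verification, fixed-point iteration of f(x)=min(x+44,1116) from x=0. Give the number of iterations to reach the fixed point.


Step 1: x=0, cap=1116, increment=44
Step 2: x grows by 44 each step until capped at 1116; fixed point is x=1116
Step 3: iterations = ceil(1116/44) = 26

26


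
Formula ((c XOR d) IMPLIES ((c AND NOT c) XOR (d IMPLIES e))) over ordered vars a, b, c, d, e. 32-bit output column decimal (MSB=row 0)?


Formula: ((c XOR d) IMPLIES ((c AND NOT c) XOR (d IMPLIES e))) over a, b, c, d, e (32 rows)
Evaluate each row (bits = a,b,c,d,e, MSB first):
  row 0 [00000]: ((0 XOR 0) IMPLIES ((0 AND NOT 0) XOR (0 IMPLIES 0))) -> 1
  row 1 [00001]: ((0 XOR 0) IMPLIES ((0 AND NOT 0) XOR (0 IMPLIES 1))) -> 1
  row 2 [00010]: ((0 XOR 1) IMPLIES ((0 AND NOT 0) XOR (1 IMPLIES 0))) -> 0
  row 3 [00011]: ((0 XOR 1) IMPLIES ((0 AND NOT 0) XOR (1 IMPLIES 1))) -> 1
  row 4 [00100]: ((1 XOR 0) IMPLIES ((1 AND NOT 1) XOR (0 IMPLIES 0))) -> 1
  row 5 [00101]: ((1 XOR 0) IMPLIES ((1 AND NOT 1) XOR (0 IMPLIES 1))) -> 1
  row 6 [00110]: ((1 XOR 1) IMPLIES ((1 AND NOT 1) XOR (1 IMPLIES 0))) -> 1
  row 7 [00111]: ((1 XOR 1) IMPLIES ((1 AND NOT 1) XOR (1 IMPLIES 1))) -> 1
  row 8 [01000]: ((0 XOR 0) IMPLIES ((0 AND NOT 0) XOR (0 IMPLIES 0))) -> 1
  row 9 [01001]: ((0 XOR 0) IMPLIES ((0 AND NOT 0) XOR (0 IMPLIES 1))) -> 1
  row 10 [01010]: ((0 XOR 1) IMPLIES ((0 AND NOT 0) XOR (1 IMPLIES 0))) -> 0
  row 11 [01011]: ((0 XOR 1) IMPLIES ((0 AND NOT 0) XOR (1 IMPLIES 1))) -> 1
  row 12 [01100]: ((1 XOR 0) IMPLIES ((1 AND NOT 1) XOR (0 IMPLIES 0))) -> 1
  row 13 [01101]: ((1 XOR 0) IMPLIES ((1 AND NOT 1) XOR (0 IMPLIES 1))) -> 1
  row 14 [01110]: ((1 XOR 1) IMPLIES ((1 AND NOT 1) XOR (1 IMPLIES 0))) -> 1
  row 15 [01111]: ((1 XOR 1) IMPLIES ((1 AND NOT 1) XOR (1 IMPLIES 1))) -> 1
  row 16 [10000]: ((0 XOR 0) IMPLIES ((0 AND NOT 0) XOR (0 IMPLIES 0))) -> 1
  row 17 [10001]: ((0 XOR 0) IMPLIES ((0 AND NOT 0) XOR (0 IMPLIES 1))) -> 1
  row 18 [10010]: ((0 XOR 1) IMPLIES ((0 AND NOT 0) XOR (1 IMPLIES 0))) -> 0
  row 19 [10011]: ((0 XOR 1) IMPLIES ((0 AND NOT 0) XOR (1 IMPLIES 1))) -> 1
  row 20 [10100]: ((1 XOR 0) IMPLIES ((1 AND NOT 1) XOR (0 IMPLIES 0))) -> 1
  row 21 [10101]: ((1 XOR 0) IMPLIES ((1 AND NOT 1) XOR (0 IMPLIES 1))) -> 1
  row 22 [10110]: ((1 XOR 1) IMPLIES ((1 AND NOT 1) XOR (1 IMPLIES 0))) -> 1
  row 23 [10111]: ((1 XOR 1) IMPLIES ((1 AND NOT 1) XOR (1 IMPLIES 1))) -> 1
  row 24 [11000]: ((0 XOR 0) IMPLIES ((0 AND NOT 0) XOR (0 IMPLIES 0))) -> 1
  row 25 [11001]: ((0 XOR 0) IMPLIES ((0 AND NOT 0) XOR (0 IMPLIES 1))) -> 1
  row 26 [11010]: ((0 XOR 1) IMPLIES ((0 AND NOT 0) XOR (1 IMPLIES 0))) -> 0
  row 27 [11011]: ((0 XOR 1) IMPLIES ((0 AND NOT 0) XOR (1 IMPLIES 1))) -> 1
  row 28 [11100]: ((1 XOR 0) IMPLIES ((1 AND NOT 1) XOR (0 IMPLIES 0))) -> 1
  row 29 [11101]: ((1 XOR 0) IMPLIES ((1 AND NOT 1) XOR (0 IMPLIES 1))) -> 1
  row 30 [11110]: ((1 XOR 1) IMPLIES ((1 AND NOT 1) XOR (1 IMPLIES 0))) -> 1
  row 31 [11111]: ((1 XOR 1) IMPLIES ((1 AND NOT 1) XOR (1 IMPLIES 1))) -> 1
Full result column, 4 rows per line (a,b,c fixed per line; d,e runs 00..11 left to right):
  rows 0-3 [a,b,c=000]: 1101  = hex D
  rows 4-7 [a,b,c=001]: 1111  = hex F
  rows 8-11 [a,b,c=010]: 1101  = hex D
  rows 12-15 [a,b,c=011]: 1111  = hex F
  rows 16-19 [a,b,c=100]: 1101  = hex D
  rows 20-23 [a,b,c=101]: 1111  = hex F
  rows 24-27 [a,b,c=110]: 1101  = hex D
  rows 28-31 [a,b,c=111]: 1111  = hex F
Output column (row 0 .. row 31) = 11011111110111111101111111011111
Output column grouped in 4s = 1101 1111 1101 1111 1101 1111 1101 1111 = 0xDFDFDFDF
Convert to decimal digit by digit (value = value*16 + digit):
  D -> 13
  13*16 + 15 (F) = 223
  223*16 + 13 (D) = 3581
  3581*16 + 15 (F) = 57311
  57311*16 + 13 (D) = 916989
  916989*16 + 15 (F) = 14671839
  14671839*16 + 13 (D) = 234749437
  234749437*16 + 15 (F) = 3755991007
Decimal = 3755991007

3755991007


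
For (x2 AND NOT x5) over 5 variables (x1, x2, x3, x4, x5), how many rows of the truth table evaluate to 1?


Formula: (x2 AND NOT x5) over 5 vars (32 rows)
Evaluate each row (x1, x2, x3, x4, x5 as bits, MSB first):
  row 0 [00000]: (0 AND NOT 0) -> 0
  row 1 [00001]: (0 AND NOT 1) -> 0
  row 2 [00010]: (0 AND NOT 0) -> 0
  row 3 [00011]: (0 AND NOT 1) -> 0
  row 4 [00100]: (0 AND NOT 0) -> 0
  row 5 [00101]: (0 AND NOT 1) -> 0
  row 6 [00110]: (0 AND NOT 0) -> 0
  row 7 [00111]: (0 AND NOT 1) -> 0
  row 8 [01000]: (1 AND NOT 0) -> 1
  row 9 [01001]: (1 AND NOT 1) -> 0
  row 10 [01010]: (1 AND NOT 0) -> 1
  row 11 [01011]: (1 AND NOT 1) -> 0
  row 12 [01100]: (1 AND NOT 0) -> 1
  row 13 [01101]: (1 AND NOT 1) -> 0
  row 14 [01110]: (1 AND NOT 0) -> 1
  row 15 [01111]: (1 AND NOT 1) -> 0
  row 16 [10000]: (0 AND NOT 0) -> 0
  row 17 [10001]: (0 AND NOT 1) -> 0
  row 18 [10010]: (0 AND NOT 0) -> 0
  row 19 [10011]: (0 AND NOT 1) -> 0
  row 20 [10100]: (0 AND NOT 0) -> 0
  row 21 [10101]: (0 AND NOT 1) -> 0
  row 22 [10110]: (0 AND NOT 0) -> 0
  row 23 [10111]: (0 AND NOT 1) -> 0
  row 24 [11000]: (1 AND NOT 0) -> 1
  row 25 [11001]: (1 AND NOT 1) -> 0
  row 26 [11010]: (1 AND NOT 0) -> 1
  row 27 [11011]: (1 AND NOT 1) -> 0
  row 28 [11100]: (1 AND NOT 0) -> 1
  row 29 [11101]: (1 AND NOT 1) -> 0
  row 30 [11110]: (1 AND NOT 0) -> 1
  row 31 [11111]: (1 AND NOT 1) -> 0
Full result column, 8 rows per line (x1,x2 fixed per line; x3,x4,x5 runs 000..111 left to right):
  rows 0-7 [x1,x2=00]: 00000000  (ones: 0)
  rows 8-15 [x1,x2=01]: 10101010  (ones: 4)
  rows 16-23 [x1,x2=10]: 00000000  (ones: 0)
  rows 24-31 [x1,x2=11]: 10101010  (ones: 4)
Count of 1-rows = 0+4+0+4 = 8

8


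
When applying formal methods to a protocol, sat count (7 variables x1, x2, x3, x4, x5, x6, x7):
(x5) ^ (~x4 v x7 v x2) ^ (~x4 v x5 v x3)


CNF with 3 clauses over 7 vars (128 assignments).
An assignment satisfies CNF iff every clause has >=1 true literal.
Check each row (bits = x1,x2,x3,x4,x5,x6,x7; clause T/F shown):
  row 0 [0000000]: clauses=FTT -> 0
  row 1 [0000001]: clauses=FTT -> 0
  row 2 [0000010]: clauses=FTT -> 0
  row 3 [0000011]: clauses=FTT -> 0
  row 4 [0000100]: clauses=TTT -> 1
  (every remaining row is evaluated the same way; all 128 results are listed next)
Full result column, 8 rows per line (x1,x2,x3,x4 fixed per line; x5,x6,x7 runs 000..111 left to right):
  rows 0-7 [x1,x2,x3,x4=0000]: 00001111  (ones: 4)
  rows 8-15 [x1,x2,x3,x4=0001]: 00000101  (ones: 2)
  rows 16-23 [x1,x2,x3,x4=0010]: 00001111  (ones: 4)
  rows 24-31 [x1,x2,x3,x4=0011]: 00000101  (ones: 2)
  rows 32-39 [x1,x2,x3,x4=0100]: 00001111  (ones: 4)
  rows 40-47 [x1,x2,x3,x4=0101]: 00001111  (ones: 4)
  rows 48-55 [x1,x2,x3,x4=0110]: 00001111  (ones: 4)
  rows 56-63 [x1,x2,x3,x4=0111]: 00001111  (ones: 4)
  rows 64-71 [x1,x2,x3,x4=1000]: 00001111  (ones: 4)
  rows 72-79 [x1,x2,x3,x4=1001]: 00000101  (ones: 2)
  rows 80-87 [x1,x2,x3,x4=1010]: 00001111  (ones: 4)
  rows 88-95 [x1,x2,x3,x4=1011]: 00000101  (ones: 2)
  rows 96-103 [x1,x2,x3,x4=1100]: 00001111  (ones: 4)
  rows 104-111 [x1,x2,x3,x4=1101]: 00001111  (ones: 4)
  rows 112-119 [x1,x2,x3,x4=1110]: 00001111  (ones: 4)
  rows 120-127 [x1,x2,x3,x4=1111]: 00001111  (ones: 4)
Satisfying assignments = 4+2+4+2+4+4+4+4+4+2+4+2+4+4+4+4 = 56

56


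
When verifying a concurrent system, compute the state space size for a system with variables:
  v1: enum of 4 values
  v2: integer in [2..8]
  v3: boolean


State space = product of domain sizes of all variables.
Domain sizes:
  v1 (enum of 4 values): 4
  v2 (integer in [2..8]): 7
  v3 (boolean): 2
Product = 4 * 7 * 2 = 56

56


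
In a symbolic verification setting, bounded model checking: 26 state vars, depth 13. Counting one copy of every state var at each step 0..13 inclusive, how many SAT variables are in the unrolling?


BMC unrolls to depth k, creating one copy of each state var for steps 0..k.
Step count = 13 + 1 = 14 (steps 0 through 13)
Vars per step = 26
Total = 26 * 14 = 364

364


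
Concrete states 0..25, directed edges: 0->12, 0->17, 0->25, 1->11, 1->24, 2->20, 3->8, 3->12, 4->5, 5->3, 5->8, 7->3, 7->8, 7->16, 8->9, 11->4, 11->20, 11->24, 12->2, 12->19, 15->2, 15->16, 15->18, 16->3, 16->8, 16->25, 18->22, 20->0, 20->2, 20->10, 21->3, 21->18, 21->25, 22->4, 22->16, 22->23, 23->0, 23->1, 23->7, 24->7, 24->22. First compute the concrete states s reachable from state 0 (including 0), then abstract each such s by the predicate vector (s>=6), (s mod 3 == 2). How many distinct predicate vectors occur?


BFS from 0:
Concrete reachable: {0, 2, 10, 12, 17, 19, 20, 25}
Abstract via predicates (s>=6), (s mod 3 == 2):
  (0,0) <- {0}
  (0,1) <- {2}
  (1,0) <- {10, 12, 19, 25}
  (1,1) <- {17, 20}
Distinct abstract states = 4

4


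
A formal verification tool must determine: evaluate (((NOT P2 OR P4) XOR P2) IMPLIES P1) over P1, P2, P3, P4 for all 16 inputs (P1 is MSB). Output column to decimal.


Formula: (((NOT P2 OR P4) XOR P2) IMPLIES P1) over P1, P2, P3, P4 (16 rows)
Evaluate each row (bits = P1,P2,P3,P4, MSB first):
  row 0 [0000]: (((NOT 0 OR 0) XOR 0) IMPLIES 0) -> 0
  row 1 [0001]: (((NOT 0 OR 1) XOR 0) IMPLIES 0) -> 0
  row 2 [0010]: (((NOT 0 OR 0) XOR 0) IMPLIES 0) -> 0
  row 3 [0011]: (((NOT 0 OR 1) XOR 0) IMPLIES 0) -> 0
  row 4 [0100]: (((NOT 1 OR 0) XOR 1) IMPLIES 0) -> 0
  row 5 [0101]: (((NOT 1 OR 1) XOR 1) IMPLIES 0) -> 1
  row 6 [0110]: (((NOT 1 OR 0) XOR 1) IMPLIES 0) -> 0
  row 7 [0111]: (((NOT 1 OR 1) XOR 1) IMPLIES 0) -> 1
  row 8 [1000]: (((NOT 0 OR 0) XOR 0) IMPLIES 1) -> 1
  row 9 [1001]: (((NOT 0 OR 1) XOR 0) IMPLIES 1) -> 1
  row 10 [1010]: (((NOT 0 OR 0) XOR 0) IMPLIES 1) -> 1
  row 11 [1011]: (((NOT 0 OR 1) XOR 0) IMPLIES 1) -> 1
  row 12 [1100]: (((NOT 1 OR 0) XOR 1) IMPLIES 1) -> 1
  row 13 [1101]: (((NOT 1 OR 1) XOR 1) IMPLIES 1) -> 1
  row 14 [1110]: (((NOT 1 OR 0) XOR 1) IMPLIES 1) -> 1
  row 15 [1111]: (((NOT 1 OR 1) XOR 1) IMPLIES 1) -> 1
Full result column, 4 rows per line (P1,P2 fixed per line; P3,P4 runs 00..11 left to right):
  rows 0-3 [P1,P2=00]: 0000  = hex 0
  rows 4-7 [P1,P2=01]: 0101  = hex 5
  rows 8-11 [P1,P2=10]: 1111  = hex F
  rows 12-15 [P1,P2=11]: 1111  = hex F
Output column (row 0 .. row 15) = 0000010111111111
Output column grouped in 4s = 0000 0101 1111 1111 = 0x05FF
Convert to decimal digit by digit (value = value*16 + digit):
  0 -> 0
  0*16 + 5 = 5
  5*16 + 15 (F) = 95
  95*16 + 15 (F) = 1535
Decimal = 1535

1535


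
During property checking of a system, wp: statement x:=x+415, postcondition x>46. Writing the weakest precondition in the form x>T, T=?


Formula: wp(x:=E, P) = P[E/x] (substitute E for x in postcondition)
Step 1: Postcondition: x>46
Step 2: Substitute x+415 for x: x+415>46
Step 3: Solve for x: x > 46-415 = -369

-369


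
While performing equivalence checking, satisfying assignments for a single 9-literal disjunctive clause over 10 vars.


Step 1: Total=2^10=1024
Step 2: Unsat when all 9 false: 2^1=2
Step 3: Sat=1024-2=1022

1022


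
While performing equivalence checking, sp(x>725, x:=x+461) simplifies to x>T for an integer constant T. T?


Formula: sp(P, x:=E) = exists old_x. (x = E[old_x/x]) AND P[old_x/x] (old_x is the value of x before the assignment; eliminate old_x by solving x = E[old_x/x] for old_x)
Step 1: Precondition P: x>725, i.e. old_x > 725
Step 2: Assignment gives x = old_x + 461, so old_x = x - 461
Step 3: Substitute into P: x - 461 > 725
Step 4: Simplify: x > 725+461 = 1186

1186


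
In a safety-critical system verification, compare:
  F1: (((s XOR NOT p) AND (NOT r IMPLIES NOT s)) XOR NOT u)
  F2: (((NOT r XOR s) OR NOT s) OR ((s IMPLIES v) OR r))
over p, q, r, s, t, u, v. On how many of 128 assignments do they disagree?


F1 = (((s XOR NOT p) AND (NOT r IMPLIES NOT s)) XOR NOT u)
F2 = (((NOT r XOR s) OR NOT s) OR ((s IMPLIES v) OR r))
Evaluate both on each of 128 rows (bits = p,q,r,s,t,u,v):
  row 0 [0000000]: F1=0 F2=1 (differ) -> 1
  row 1 [0000001]: F1=0 F2=1 (differ) -> 1
  row 2 [0000010]: F1=1 F2=1 -> 0
  row 3 [0000011]: F1=1 F2=1 -> 0
  row 4 [0000100]: F1=0 F2=1 (differ) -> 1
  (every remaining row is evaluated the same way; all 128 results are listed next)
Full result column, 8 rows per line (p,q,r,s fixed per line; t,u,v runs 000..111 left to right):
  rows 0-7 [p,q,r,s=0000]: 11001100  (ones: 4)
  rows 8-15 [p,q,r,s=0001]: 10011001  (ones: 4)
  rows 16-23 [p,q,r,s=0010]: 11001100  (ones: 4)
  rows 24-31 [p,q,r,s=0011]: 00110011  (ones: 4)
  rows 32-39 [p,q,r,s=0100]: 11001100  (ones: 4)
  rows 40-47 [p,q,r,s=0101]: 10011001  (ones: 4)
  rows 48-55 [p,q,r,s=0110]: 11001100  (ones: 4)
  rows 56-63 [p,q,r,s=0111]: 00110011  (ones: 4)
  rows 64-71 [p,q,r,s=1000]: 00110011  (ones: 4)
  rows 72-79 [p,q,r,s=1001]: 10011001  (ones: 4)
  rows 80-87 [p,q,r,s=1010]: 00110011  (ones: 4)
  rows 88-95 [p,q,r,s=1011]: 11001100  (ones: 4)
  rows 96-103 [p,q,r,s=1100]: 00110011  (ones: 4)
  rows 104-111 [p,q,r,s=1101]: 10011001  (ones: 4)
  rows 112-119 [p,q,r,s=1110]: 00110011  (ones: 4)
  rows 120-127 [p,q,r,s=1111]: 11001100  (ones: 4)
Disagreements = 4+4+4+4+4+4+4+4+4+4+4+4+4+4+4+4 = 64

64


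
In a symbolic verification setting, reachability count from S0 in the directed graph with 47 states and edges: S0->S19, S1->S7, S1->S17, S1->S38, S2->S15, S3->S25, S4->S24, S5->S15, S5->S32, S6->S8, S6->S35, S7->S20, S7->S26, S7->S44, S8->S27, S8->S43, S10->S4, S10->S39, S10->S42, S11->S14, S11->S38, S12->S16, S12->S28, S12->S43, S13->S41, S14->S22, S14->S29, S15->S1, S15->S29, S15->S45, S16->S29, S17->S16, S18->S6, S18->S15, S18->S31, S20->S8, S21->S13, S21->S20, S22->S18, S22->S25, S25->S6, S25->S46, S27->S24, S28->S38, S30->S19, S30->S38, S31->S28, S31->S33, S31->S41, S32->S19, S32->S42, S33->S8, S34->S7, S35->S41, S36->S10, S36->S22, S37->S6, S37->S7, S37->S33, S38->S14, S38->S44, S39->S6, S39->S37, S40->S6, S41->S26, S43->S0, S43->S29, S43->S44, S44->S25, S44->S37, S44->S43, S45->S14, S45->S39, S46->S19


BFS from S0:
  layer 0: {S0}
  layer 1: {S19}
Reachable set: {S0, S19}
Count = 2

2


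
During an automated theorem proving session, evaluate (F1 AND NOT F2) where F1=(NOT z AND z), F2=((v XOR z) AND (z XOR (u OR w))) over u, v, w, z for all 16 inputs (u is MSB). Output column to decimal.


F1 = (NOT z AND z)
F2 = ((v XOR z) AND (z XOR (u OR w)))
Counterexample to F1=>F2 is where F1=1 and F2=0.
Evaluate each row (bits = u,v,w,z, MSB first):
  row 0 [0000]: F1=0 F2=0 -> F1&~F2 -> 0
  row 1 [0001]: F1=0 F2=1 -> F1&~F2 -> 0
  row 2 [0010]: F1=0 F2=0 -> F1&~F2 -> 0
  row 3 [0011]: F1=0 F2=0 -> F1&~F2 -> 0
  row 4 [0100]: F1=0 F2=0 -> F1&~F2 -> 0
  row 5 [0101]: F1=0 F2=0 -> F1&~F2 -> 0
  row 6 [0110]: F1=0 F2=1 -> F1&~F2 -> 0
  row 7 [0111]: F1=0 F2=0 -> F1&~F2 -> 0
  row 8 [1000]: F1=0 F2=0 -> F1&~F2 -> 0
  row 9 [1001]: F1=0 F2=0 -> F1&~F2 -> 0
  row 10 [1010]: F1=0 F2=0 -> F1&~F2 -> 0
  row 11 [1011]: F1=0 F2=0 -> F1&~F2 -> 0
  row 12 [1100]: F1=0 F2=1 -> F1&~F2 -> 0
  row 13 [1101]: F1=0 F2=0 -> F1&~F2 -> 0
  row 14 [1110]: F1=0 F2=1 -> F1&~F2 -> 0
  row 15 [1111]: F1=0 F2=0 -> F1&~F2 -> 0
Full result column, 4 rows per line (u,v fixed per line; w,z runs 00..11 left to right):
  rows 0-3 [u,v=00]: 0000  = hex 0
  rows 4-7 [u,v=01]: 0000  = hex 0
  rows 8-11 [u,v=10]: 0000  = hex 0
  rows 12-15 [u,v=11]: 0000  = hex 0
Counterexample vector (row 0 .. row 15) = 0000000000000000
Output column grouped in 4s = 0000 0000 0000 0000 = 0x0000
Convert to decimal digit by digit (value = value*16 + digit):
  0 -> 0
  0*16 + 0 = 0
  0*16 + 0 = 0
  0*16 + 0 = 0
Decimal = 0

0


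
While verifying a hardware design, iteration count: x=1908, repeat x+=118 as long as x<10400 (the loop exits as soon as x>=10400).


Step 1: x goes from 1908 toward 10400 by 118; the body runs while x<10400, so iterations = ceil((bound-start)/step)
Step 2: Distance=8492
Step 3: ceil(8492/118)=72

72


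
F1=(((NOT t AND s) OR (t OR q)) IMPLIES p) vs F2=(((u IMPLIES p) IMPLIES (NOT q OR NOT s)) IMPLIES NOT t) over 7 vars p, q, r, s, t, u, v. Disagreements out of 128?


F1 = (((NOT t AND s) OR (t OR q)) IMPLIES p)
F2 = (((u IMPLIES p) IMPLIES (NOT q OR NOT s)) IMPLIES NOT t)
Evaluate both on each of 128 rows (bits = p,q,r,s,t,u,v):
  row 0 [0000000]: F1=1 F2=1 -> 0
  row 1 [0000001]: F1=1 F2=1 -> 0
  row 2 [0000010]: F1=1 F2=1 -> 0
  row 3 [0000011]: F1=1 F2=1 -> 0
  row 4 [0000100]: F1=0 F2=0 -> 0
  (every remaining row is evaluated the same way; all 128 results are listed next)
Full result column, 8 rows per line (p,q,r,s fixed per line; t,u,v runs 000..111 left to right):
  rows 0-7 [p,q,r,s=0000]: 00000000  (ones: 0)
  rows 8-15 [p,q,r,s=0001]: 11110000  (ones: 4)
  rows 16-23 [p,q,r,s=0010]: 00000000  (ones: 0)
  rows 24-31 [p,q,r,s=0011]: 11110000  (ones: 4)
  rows 32-39 [p,q,r,s=0100]: 11110000  (ones: 4)
  rows 40-47 [p,q,r,s=0101]: 11111100  (ones: 6)
  rows 48-55 [p,q,r,s=0110]: 11110000  (ones: 4)
  rows 56-63 [p,q,r,s=0111]: 11111100  (ones: 6)
  rows 64-71 [p,q,r,s=1000]: 00001111  (ones: 4)
  rows 72-79 [p,q,r,s=1001]: 00001111  (ones: 4)
  rows 80-87 [p,q,r,s=1010]: 00001111  (ones: 4)
  rows 88-95 [p,q,r,s=1011]: 00001111  (ones: 4)
  rows 96-103 [p,q,r,s=1100]: 00001111  (ones: 4)
  rows 104-111 [p,q,r,s=1101]: 00000000  (ones: 0)
  rows 112-119 [p,q,r,s=1110]: 00001111  (ones: 4)
  rows 120-127 [p,q,r,s=1111]: 00000000  (ones: 0)
Disagreements = 0+4+0+4+4+6+4+6+4+4+4+4+4+0+4+0 = 52

52


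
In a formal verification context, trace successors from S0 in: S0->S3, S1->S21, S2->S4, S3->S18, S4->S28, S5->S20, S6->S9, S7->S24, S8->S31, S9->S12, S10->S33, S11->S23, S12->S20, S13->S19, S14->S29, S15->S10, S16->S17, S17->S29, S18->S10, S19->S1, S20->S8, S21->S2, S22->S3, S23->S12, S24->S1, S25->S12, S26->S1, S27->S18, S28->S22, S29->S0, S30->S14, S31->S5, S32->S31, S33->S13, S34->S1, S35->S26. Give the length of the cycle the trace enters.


Trace from S0 until a state repeats:
  S0 -> S3 -> S18 -> S10 -> S33 -> S13 -> S19 -> S1 -> S21 -> S2 -> S4 -> S28 -> S22 -> S3
S3 first seen at step 1, revisited at step 13.
Cycle length = 13 - 1 = 12

12


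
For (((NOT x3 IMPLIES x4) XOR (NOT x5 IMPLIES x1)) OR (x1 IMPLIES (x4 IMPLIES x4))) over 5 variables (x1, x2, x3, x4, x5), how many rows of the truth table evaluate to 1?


Formula: (((NOT x3 IMPLIES x4) XOR (NOT x5 IMPLIES x1)) OR (x1 IMPLIES (x4 IMPLIES x4))) over 5 vars (32 rows)
Evaluate each row (x1, x2, x3, x4, x5 as bits, MSB first):
  row 0 [00000]: (((NOT 0 IMPLIES 0) XOR (NOT 0 IMPLIES 0)) OR (0 IMPLIES (0 IMPLIES 0))) -> 1
  row 1 [00001]: (((NOT 0 IMPLIES 0) XOR (NOT 1 IMPLIES 0)) OR (0 IMPLIES (0 IMPLIES 0))) -> 1
  row 2 [00010]: (((NOT 0 IMPLIES 1) XOR (NOT 0 IMPLIES 0)) OR (0 IMPLIES (1 IMPLIES 1))) -> 1
  row 3 [00011]: (((NOT 0 IMPLIES 1) XOR (NOT 1 IMPLIES 0)) OR (0 IMPLIES (1 IMPLIES 1))) -> 1
  row 4 [00100]: (((NOT 1 IMPLIES 0) XOR (NOT 0 IMPLIES 0)) OR (0 IMPLIES (0 IMPLIES 0))) -> 1
  row 5 [00101]: (((NOT 1 IMPLIES 0) XOR (NOT 1 IMPLIES 0)) OR (0 IMPLIES (0 IMPLIES 0))) -> 1
  row 6 [00110]: (((NOT 1 IMPLIES 1) XOR (NOT 0 IMPLIES 0)) OR (0 IMPLIES (1 IMPLIES 1))) -> 1
  row 7 [00111]: (((NOT 1 IMPLIES 1) XOR (NOT 1 IMPLIES 0)) OR (0 IMPLIES (1 IMPLIES 1))) -> 1
  row 8 [01000]: (((NOT 0 IMPLIES 0) XOR (NOT 0 IMPLIES 0)) OR (0 IMPLIES (0 IMPLIES 0))) -> 1
  row 9 [01001]: (((NOT 0 IMPLIES 0) XOR (NOT 1 IMPLIES 0)) OR (0 IMPLIES (0 IMPLIES 0))) -> 1
  row 10 [01010]: (((NOT 0 IMPLIES 1) XOR (NOT 0 IMPLIES 0)) OR (0 IMPLIES (1 IMPLIES 1))) -> 1
  row 11 [01011]: (((NOT 0 IMPLIES 1) XOR (NOT 1 IMPLIES 0)) OR (0 IMPLIES (1 IMPLIES 1))) -> 1
  row 12 [01100]: (((NOT 1 IMPLIES 0) XOR (NOT 0 IMPLIES 0)) OR (0 IMPLIES (0 IMPLIES 0))) -> 1
  row 13 [01101]: (((NOT 1 IMPLIES 0) XOR (NOT 1 IMPLIES 0)) OR (0 IMPLIES (0 IMPLIES 0))) -> 1
  row 14 [01110]: (((NOT 1 IMPLIES 1) XOR (NOT 0 IMPLIES 0)) OR (0 IMPLIES (1 IMPLIES 1))) -> 1
  row 15 [01111]: (((NOT 1 IMPLIES 1) XOR (NOT 1 IMPLIES 0)) OR (0 IMPLIES (1 IMPLIES 1))) -> 1
  row 16 [10000]: (((NOT 0 IMPLIES 0) XOR (NOT 0 IMPLIES 1)) OR (1 IMPLIES (0 IMPLIES 0))) -> 1
  row 17 [10001]: (((NOT 0 IMPLIES 0) XOR (NOT 1 IMPLIES 1)) OR (1 IMPLIES (0 IMPLIES 0))) -> 1
  row 18 [10010]: (((NOT 0 IMPLIES 1) XOR (NOT 0 IMPLIES 1)) OR (1 IMPLIES (1 IMPLIES 1))) -> 1
  row 19 [10011]: (((NOT 0 IMPLIES 1) XOR (NOT 1 IMPLIES 1)) OR (1 IMPLIES (1 IMPLIES 1))) -> 1
  row 20 [10100]: (((NOT 1 IMPLIES 0) XOR (NOT 0 IMPLIES 1)) OR (1 IMPLIES (0 IMPLIES 0))) -> 1
  row 21 [10101]: (((NOT 1 IMPLIES 0) XOR (NOT 1 IMPLIES 1)) OR (1 IMPLIES (0 IMPLIES 0))) -> 1
  row 22 [10110]: (((NOT 1 IMPLIES 1) XOR (NOT 0 IMPLIES 1)) OR (1 IMPLIES (1 IMPLIES 1))) -> 1
  row 23 [10111]: (((NOT 1 IMPLIES 1) XOR (NOT 1 IMPLIES 1)) OR (1 IMPLIES (1 IMPLIES 1))) -> 1
  row 24 [11000]: (((NOT 0 IMPLIES 0) XOR (NOT 0 IMPLIES 1)) OR (1 IMPLIES (0 IMPLIES 0))) -> 1
  row 25 [11001]: (((NOT 0 IMPLIES 0) XOR (NOT 1 IMPLIES 1)) OR (1 IMPLIES (0 IMPLIES 0))) -> 1
  row 26 [11010]: (((NOT 0 IMPLIES 1) XOR (NOT 0 IMPLIES 1)) OR (1 IMPLIES (1 IMPLIES 1))) -> 1
  row 27 [11011]: (((NOT 0 IMPLIES 1) XOR (NOT 1 IMPLIES 1)) OR (1 IMPLIES (1 IMPLIES 1))) -> 1
  row 28 [11100]: (((NOT 1 IMPLIES 0) XOR (NOT 0 IMPLIES 1)) OR (1 IMPLIES (0 IMPLIES 0))) -> 1
  row 29 [11101]: (((NOT 1 IMPLIES 0) XOR (NOT 1 IMPLIES 1)) OR (1 IMPLIES (0 IMPLIES 0))) -> 1
  row 30 [11110]: (((NOT 1 IMPLIES 1) XOR (NOT 0 IMPLIES 1)) OR (1 IMPLIES (1 IMPLIES 1))) -> 1
  row 31 [11111]: (((NOT 1 IMPLIES 1) XOR (NOT 1 IMPLIES 1)) OR (1 IMPLIES (1 IMPLIES 1))) -> 1
Full result column, 8 rows per line (x1,x2 fixed per line; x3,x4,x5 runs 000..111 left to right):
  rows 0-7 [x1,x2=00]: 11111111  (ones: 8)
  rows 8-15 [x1,x2=01]: 11111111  (ones: 8)
  rows 16-23 [x1,x2=10]: 11111111  (ones: 8)
  rows 24-31 [x1,x2=11]: 11111111  (ones: 8)
Count of 1-rows = 8+8+8+8 = 32

32
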